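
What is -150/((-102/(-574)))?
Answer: -14350/17 ≈ -844.12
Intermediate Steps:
-150/((-102/(-574))) = -150/((-102*(-1/574))) = -150/51/287 = -150*287/51 = -14350/17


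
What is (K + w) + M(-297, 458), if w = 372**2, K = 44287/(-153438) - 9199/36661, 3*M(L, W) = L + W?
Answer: 259578404928503/1875063506 ≈ 1.3844e+5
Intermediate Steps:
M(L, W) = L/3 + W/3 (M(L, W) = (L + W)/3 = L/3 + W/3)
K = -3035081869/5625190518 (K = 44287*(-1/153438) - 9199*1/36661 = -44287/153438 - 9199/36661 = -3035081869/5625190518 ≈ -0.53955)
w = 138384
(K + w) + M(-297, 458) = (-3035081869/5625190518 + 138384) + ((1/3)*(-297) + (1/3)*458) = 778433329561043/5625190518 + (-99 + 458/3) = 778433329561043/5625190518 + 161/3 = 259578404928503/1875063506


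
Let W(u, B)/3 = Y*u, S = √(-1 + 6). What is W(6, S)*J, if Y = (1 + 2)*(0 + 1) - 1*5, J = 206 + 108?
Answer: -11304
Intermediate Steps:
J = 314
S = √5 ≈ 2.2361
Y = -2 (Y = 3*1 - 5 = 3 - 5 = -2)
W(u, B) = -6*u (W(u, B) = 3*(-2*u) = -6*u)
W(6, S)*J = -6*6*314 = -36*314 = -11304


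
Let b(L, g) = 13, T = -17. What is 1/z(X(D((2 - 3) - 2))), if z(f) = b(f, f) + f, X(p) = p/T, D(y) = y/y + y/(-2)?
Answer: 34/437 ≈ 0.077803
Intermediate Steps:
D(y) = 1 - y/2 (D(y) = 1 + y*(-1/2) = 1 - y/2)
X(p) = -p/17 (X(p) = p/(-17) = p*(-1/17) = -p/17)
z(f) = 13 + f
1/z(X(D((2 - 3) - 2))) = 1/(13 - (1 - ((2 - 3) - 2)/2)/17) = 1/(13 - (1 - (-1 - 2)/2)/17) = 1/(13 - (1 - 1/2*(-3))/17) = 1/(13 - (1 + 3/2)/17) = 1/(13 - 1/17*5/2) = 1/(13 - 5/34) = 1/(437/34) = 34/437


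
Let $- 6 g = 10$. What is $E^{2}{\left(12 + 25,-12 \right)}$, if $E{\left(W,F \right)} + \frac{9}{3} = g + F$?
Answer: $\frac{2500}{9} \approx 277.78$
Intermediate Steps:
$g = - \frac{5}{3}$ ($g = \left(- \frac{1}{6}\right) 10 = - \frac{5}{3} \approx -1.6667$)
$E{\left(W,F \right)} = - \frac{14}{3} + F$ ($E{\left(W,F \right)} = -3 + \left(- \frac{5}{3} + F\right) = - \frac{14}{3} + F$)
$E^{2}{\left(12 + 25,-12 \right)} = \left(- \frac{14}{3} - 12\right)^{2} = \left(- \frac{50}{3}\right)^{2} = \frac{2500}{9}$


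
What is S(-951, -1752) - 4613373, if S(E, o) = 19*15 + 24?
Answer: -4613064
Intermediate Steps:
S(E, o) = 309 (S(E, o) = 285 + 24 = 309)
S(-951, -1752) - 4613373 = 309 - 4613373 = -4613064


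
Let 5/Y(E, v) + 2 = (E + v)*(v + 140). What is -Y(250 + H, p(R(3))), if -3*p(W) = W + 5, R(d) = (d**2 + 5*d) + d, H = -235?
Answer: -45/5026 ≈ -0.0089534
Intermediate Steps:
R(d) = d**2 + 6*d
p(W) = -5/3 - W/3 (p(W) = -(W + 5)/3 = -(5 + W)/3 = -5/3 - W/3)
Y(E, v) = 5/(-2 + (140 + v)*(E + v)) (Y(E, v) = 5/(-2 + (E + v)*(v + 140)) = 5/(-2 + (E + v)*(140 + v)) = 5/(-2 + (140 + v)*(E + v)))
-Y(250 + H, p(R(3))) = -5/(-2 + (-5/3 - (6 + 3))**2 + 140*(250 - 235) + 140*(-5/3 - (6 + 3)) + (250 - 235)*(-5/3 - (6 + 3))) = -5/(-2 + (-5/3 - 9)**2 + 140*15 + 140*(-5/3 - 9) + 15*(-5/3 - 9)) = -5/(-2 + (-5/3 - 1/3*27)**2 + 2100 + 140*(-5/3 - 1/3*27) + 15*(-5/3 - 1/3*27)) = -5/(-2 + (-5/3 - 9)**2 + 2100 + 140*(-5/3 - 9) + 15*(-5/3 - 9)) = -5/(-2 + (-32/3)**2 + 2100 + 140*(-32/3) + 15*(-32/3)) = -5/(-2 + 1024/9 + 2100 - 4480/3 - 160) = -5/5026/9 = -5*9/5026 = -1*45/5026 = -45/5026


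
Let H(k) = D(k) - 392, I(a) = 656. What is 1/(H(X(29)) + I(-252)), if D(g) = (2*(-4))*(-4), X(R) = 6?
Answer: 1/296 ≈ 0.0033784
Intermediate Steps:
D(g) = 32 (D(g) = -8*(-4) = 32)
H(k) = -360 (H(k) = 32 - 392 = -360)
1/(H(X(29)) + I(-252)) = 1/(-360 + 656) = 1/296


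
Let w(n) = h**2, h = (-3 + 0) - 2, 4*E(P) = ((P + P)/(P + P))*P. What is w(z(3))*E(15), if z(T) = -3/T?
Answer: 375/4 ≈ 93.750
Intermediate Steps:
E(P) = P/4 (E(P) = (((P + P)/(P + P))*P)/4 = (((2*P)/((2*P)))*P)/4 = (((2*P)*(1/(2*P)))*P)/4 = (1*P)/4 = P/4)
h = -5 (h = -3 - 2 = -5)
w(n) = 25 (w(n) = (-5)**2 = 25)
w(z(3))*E(15) = 25*((1/4)*15) = 25*(15/4) = 375/4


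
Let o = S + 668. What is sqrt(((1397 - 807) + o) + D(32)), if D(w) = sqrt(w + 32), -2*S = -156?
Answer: 8*sqrt(21) ≈ 36.661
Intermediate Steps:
S = 78 (S = -1/2*(-156) = 78)
o = 746 (o = 78 + 668 = 746)
D(w) = sqrt(32 + w)
sqrt(((1397 - 807) + o) + D(32)) = sqrt(((1397 - 807) + 746) + sqrt(32 + 32)) = sqrt((590 + 746) + sqrt(64)) = sqrt(1336 + 8) = sqrt(1344) = 8*sqrt(21)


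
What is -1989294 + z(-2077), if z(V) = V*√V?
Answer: -1989294 - 2077*I*√2077 ≈ -1.9893e+6 - 94658.0*I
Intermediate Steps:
z(V) = V^(3/2)
-1989294 + z(-2077) = -1989294 + (-2077)^(3/2) = -1989294 - 2077*I*√2077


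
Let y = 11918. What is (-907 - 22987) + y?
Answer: -11976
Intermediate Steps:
(-907 - 22987) + y = (-907 - 22987) + 11918 = -23894 + 11918 = -11976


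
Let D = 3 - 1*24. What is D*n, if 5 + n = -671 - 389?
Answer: 22365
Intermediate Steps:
n = -1065 (n = -5 + (-671 - 389) = -5 - 1060 = -1065)
D = -21 (D = 3 - 24 = -21)
D*n = -21*(-1065) = 22365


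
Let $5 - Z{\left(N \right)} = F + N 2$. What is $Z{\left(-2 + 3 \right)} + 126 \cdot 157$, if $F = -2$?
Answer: $19787$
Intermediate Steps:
$Z{\left(N \right)} = 7 - 2 N$ ($Z{\left(N \right)} = 5 - \left(-2 + N 2\right) = 5 - \left(-2 + 2 N\right) = 7 - 2 N$)
$Z{\left(-2 + 3 \right)} + 126 \cdot 157 = \left(7 - 2 \left(-2 + 3\right)\right) + 126 \cdot 157 = \left(7 - 2\right) + 19782 = 5 + 19782 = 19787$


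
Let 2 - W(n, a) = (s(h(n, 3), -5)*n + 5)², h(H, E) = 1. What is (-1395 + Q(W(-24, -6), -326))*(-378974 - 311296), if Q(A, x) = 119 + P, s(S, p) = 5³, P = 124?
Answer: 795191040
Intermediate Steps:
s(S, p) = 125
W(n, a) = 2 - (5 + 125*n)² (W(n, a) = 2 - (125*n + 5)² = 2 - (5 + 125*n)²)
Q(A, x) = 243 (Q(A, x) = 119 + 124 = 243)
(-1395 + Q(W(-24, -6), -326))*(-378974 - 311296) = (-1395 + 243)*(-378974 - 311296) = -1152*(-690270) = 795191040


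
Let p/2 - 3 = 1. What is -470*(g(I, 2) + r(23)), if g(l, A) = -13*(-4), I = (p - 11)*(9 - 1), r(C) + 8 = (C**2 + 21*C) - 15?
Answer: -489270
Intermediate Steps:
p = 8 (p = 6 + 2*1 = 6 + 2 = 8)
r(C) = -23 + C**2 + 21*C (r(C) = -8 + ((C**2 + 21*C) - 15) = -8 + (-15 + C**2 + 21*C) = -23 + C**2 + 21*C)
I = -24 (I = (8 - 11)*(9 - 1) = -3*8 = -24)
g(l, A) = 52
-470*(g(I, 2) + r(23)) = -470*(52 + (-23 + 23**2 + 21*23)) = -470*(52 + (-23 + 529 + 483)) = -470*(52 + 989) = -470*1041 = -489270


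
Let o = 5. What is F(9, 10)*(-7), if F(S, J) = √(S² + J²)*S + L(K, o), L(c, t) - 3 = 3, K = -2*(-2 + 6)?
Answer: -42 - 63*√181 ≈ -889.58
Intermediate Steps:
K = -8 (K = -2*4 = -8)
L(c, t) = 6 (L(c, t) = 3 + 3 = 6)
F(S, J) = 6 + S*√(J² + S²) (F(S, J) = √(S² + J²)*S + 6 = √(J² + S²)*S + 6 = S*√(J² + S²) + 6 = 6 + S*√(J² + S²))
F(9, 10)*(-7) = (6 + 9*√(10² + 9²))*(-7) = (6 + 9*√(100 + 81))*(-7) = (6 + 9*√181)*(-7) = -42 - 63*√181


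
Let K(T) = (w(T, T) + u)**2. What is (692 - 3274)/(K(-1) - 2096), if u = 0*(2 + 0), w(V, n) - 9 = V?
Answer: 1291/1016 ≈ 1.2707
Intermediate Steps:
w(V, n) = 9 + V
u = 0 (u = 0*2 = 0)
K(T) = (9 + T)**2 (K(T) = ((9 + T) + 0)**2 = (9 + T)**2)
(692 - 3274)/(K(-1) - 2096) = (692 - 3274)/((9 - 1)**2 - 2096) = -2582/(8**2 - 2096) = -2582/(64 - 2096) = -2582/(-2032) = -2582*(-1/2032) = 1291/1016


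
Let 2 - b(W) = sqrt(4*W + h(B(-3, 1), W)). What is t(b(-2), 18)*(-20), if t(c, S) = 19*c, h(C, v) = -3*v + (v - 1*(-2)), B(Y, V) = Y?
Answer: -760 + 380*I*sqrt(2) ≈ -760.0 + 537.4*I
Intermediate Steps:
h(C, v) = 2 - 2*v (h(C, v) = -3*v + (v + 2) = -3*v + (2 + v) = 2 - 2*v)
b(W) = 2 - sqrt(2 + 2*W) (b(W) = 2 - sqrt(4*W + (2 - 2*W)) = 2 - sqrt(2 + 2*W))
t(b(-2), 18)*(-20) = (19*(2 - sqrt(2 + 2*(-2))))*(-20) = (19*(2 - sqrt(2 - 4)))*(-20) = (19*(2 - sqrt(-2)))*(-20) = (19*(2 - I*sqrt(2)))*(-20) = (38 - 19*I*sqrt(2))*(-20) = -760 + 380*I*sqrt(2)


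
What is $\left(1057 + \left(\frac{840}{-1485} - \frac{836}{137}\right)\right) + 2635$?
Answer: $\frac{49984160}{13563} \approx 3685.3$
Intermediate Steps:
$\left(1057 + \left(\frac{840}{-1485} - \frac{836}{137}\right)\right) + 2635 = \left(1057 + \left(840 \left(- \frac{1}{1485}\right) - \frac{836}{137}\right)\right) + 2635 = \left(1057 - \frac{90436}{13563}\right) + 2635 = \frac{14245655}{13563} + 2635 = \frac{49984160}{13563}$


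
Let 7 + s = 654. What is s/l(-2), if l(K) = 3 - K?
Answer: 647/5 ≈ 129.40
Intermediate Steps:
s = 647 (s = -7 + 654 = 647)
s/l(-2) = 647/(3 - 1*(-2)) = 647/(3 + 2) = 647/5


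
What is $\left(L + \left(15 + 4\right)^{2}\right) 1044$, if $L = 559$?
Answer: $960480$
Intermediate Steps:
$\left(L + \left(15 + 4\right)^{2}\right) 1044 = \left(559 + \left(15 + 4\right)^{2}\right) 1044 = \left(559 + 19^{2}\right) 1044 = \left(559 + 361\right) 1044 = 920 \cdot 1044 = 960480$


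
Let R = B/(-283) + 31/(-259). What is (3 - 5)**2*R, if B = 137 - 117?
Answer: -55812/73297 ≈ -0.76145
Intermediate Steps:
B = 20
R = -13953/73297 (R = 20/(-283) + 31/(-259) = 20*(-1/283) + 31*(-1/259) = -20/283 - 31/259 = -13953/73297 ≈ -0.19036)
(3 - 5)**2*R = (3 - 5)**2*(-13953/73297) = (-2)**2*(-13953/73297) = 4*(-13953/73297) = -55812/73297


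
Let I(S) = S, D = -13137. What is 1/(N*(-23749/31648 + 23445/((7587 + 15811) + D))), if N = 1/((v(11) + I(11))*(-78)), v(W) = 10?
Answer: -75989189952/71185553 ≈ -1067.5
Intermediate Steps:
N = -1/1638 (N = 1/((10 + 11)*(-78)) = 1/(21*(-78)) = 1/(-1638) = -1/1638 ≈ -0.00061050)
1/(N*(-23749/31648 + 23445/((7587 + 15811) + D))) = 1/((-1/1638)*(-23749/31648 + 23445/((7587 + 15811) - 13137))) = -1638/(-23749*1/31648 + 23445/(23398 - 13137)) = -1638/(-23749/31648 + 23445/10261) = -1638/498298871/324740128 = -1638*324740128/498298871 = -75989189952/71185553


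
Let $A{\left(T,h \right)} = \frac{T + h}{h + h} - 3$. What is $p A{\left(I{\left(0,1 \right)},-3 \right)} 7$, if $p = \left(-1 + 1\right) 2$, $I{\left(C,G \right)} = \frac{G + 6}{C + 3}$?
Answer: $0$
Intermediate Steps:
$I{\left(C,G \right)} = \frac{6 + G}{3 + C}$
$A{\left(T,h \right)} = -3 + \frac{T + h}{2 h}$ ($A{\left(T,h \right)} = \frac{T + h}{2 h} - 3 = -3 + \frac{T + h}{2 h}$)
$p = 0$ ($p = 0 \cdot 2 = 0$)
$p A{\left(I{\left(0,1 \right)},-3 \right)} 7 = 0 \frac{\frac{6 + 1}{3 + 0} - -15}{2 \left(-3\right)} 7 = 0 \cdot \frac{1}{2} \left(- \frac{1}{3}\right) \left(\frac{1}{3} \cdot 7 + 15\right) 7 = 0 \cdot \frac{1}{2} \left(- \frac{1}{3}\right) \left(\frac{7}{3} + 15\right) 7 = 0 \cdot \frac{1}{2} \left(- \frac{1}{3}\right) \frac{52}{3} \cdot 7 = 0 \left(- \frac{26}{9}\right) 7 = 0 \cdot 7 = 0$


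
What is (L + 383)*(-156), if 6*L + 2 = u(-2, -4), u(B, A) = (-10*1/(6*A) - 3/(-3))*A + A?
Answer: -178334/3 ≈ -59445.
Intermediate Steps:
u(B, A) = A + A*(1 - 5/(3*A)) (u(B, A) = (-5/(3*A) - 3*(-⅓))*A + A = (-5/(3*A) + 1)*A + A = (1 - 5/(3*A))*A + A = A*(1 - 5/(3*A)) + A = A + A*(1 - 5/(3*A)))
L = -35/18 (L = -⅓ + (-5/3 + 2*(-4))/6 = -⅓ + (-5/3 - 8)/6 = -⅓ + (⅙)*(-29/3) = -⅓ - 29/18 = -35/18 ≈ -1.9444)
(L + 383)*(-156) = (-35/18 + 383)*(-156) = (6859/18)*(-156) = -178334/3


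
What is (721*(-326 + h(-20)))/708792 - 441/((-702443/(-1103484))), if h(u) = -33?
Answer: -7042976286925/10160938344 ≈ -693.14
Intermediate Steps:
(721*(-326 + h(-20)))/708792 - 441/((-702443/(-1103484))) = (721*(-326 - 33))/708792 - 441/((-702443/(-1103484))) = (721*(-359))*(1/708792) - 441/((-702443*(-1/1103484))) = -258839*1/708792 - 441/702443/1103484 = -36977/101256 - 441*1103484/702443 = -36977/101256 - 69519492/100349 = -7042976286925/10160938344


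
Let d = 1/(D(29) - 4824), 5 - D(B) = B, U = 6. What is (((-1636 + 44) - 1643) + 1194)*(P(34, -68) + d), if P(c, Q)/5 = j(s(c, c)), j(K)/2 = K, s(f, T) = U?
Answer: -593684039/4848 ≈ -1.2246e+5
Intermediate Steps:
s(f, T) = 6
D(B) = 5 - B
j(K) = 2*K
d = -1/4848 (d = 1/((5 - 1*29) - 4824) = 1/((5 - 29) - 4824) = 1/(-24 - 4824) = 1/(-4848) = -1/4848 ≈ -0.00020627)
P(c, Q) = 60 (P(c, Q) = 5*(2*6) = 5*12 = 60)
(((-1636 + 44) - 1643) + 1194)*(P(34, -68) + d) = (((-1636 + 44) - 1643) + 1194)*(60 - 1/4848) = ((-1592 - 1643) + 1194)*(290879/4848) = (-3235 + 1194)*(290879/4848) = -2041*290879/4848 = -593684039/4848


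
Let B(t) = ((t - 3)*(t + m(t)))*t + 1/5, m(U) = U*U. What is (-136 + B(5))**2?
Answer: 674041/25 ≈ 26962.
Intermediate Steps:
m(U) = U**2
B(t) = 1/5 + t*(-3 + t)*(t + t**2) (B(t) = ((t - 3)*(t + t**2))*t + 1/5 = ((-3 + t)*(t + t**2))*t + 1/5 = t*(-3 + t)*(t + t**2) + 1/5 = 1/5 + t*(-3 + t)*(t + t**2))
(-136 + B(5))**2 = (-136 + (1/5 + 5**4 - 3*5**2 - 2*5**3))**2 = (-136 + (1/5 + 625 - 3*25 - 2*125))**2 = (-136 + (1/5 + 625 - 75 - 250))**2 = (-136 + 1501/5)**2 = (821/5)**2 = 674041/25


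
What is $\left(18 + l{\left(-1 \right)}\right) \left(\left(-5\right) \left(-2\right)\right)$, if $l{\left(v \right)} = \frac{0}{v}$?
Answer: $180$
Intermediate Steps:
$l{\left(v \right)} = 0$
$\left(18 + l{\left(-1 \right)}\right) \left(\left(-5\right) \left(-2\right)\right) = \left(18 + 0\right) \left(\left(-5\right) \left(-2\right)\right) = 18 \cdot 10 = 180$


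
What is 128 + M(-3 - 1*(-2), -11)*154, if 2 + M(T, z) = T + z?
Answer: -2028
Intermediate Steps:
M(T, z) = -2 + T + z (M(T, z) = -2 + (T + z) = -2 + T + z)
128 + M(-3 - 1*(-2), -11)*154 = 128 + (-2 + (-3 - 1*(-2)) - 11)*154 = 128 + (-2 + (-3 + 2) - 11)*154 = 128 + (-2 - 1 - 11)*154 = 128 - 14*154 = 128 - 2156 = -2028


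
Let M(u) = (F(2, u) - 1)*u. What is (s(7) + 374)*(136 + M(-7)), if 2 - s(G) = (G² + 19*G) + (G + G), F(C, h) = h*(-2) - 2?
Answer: 10620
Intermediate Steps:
F(C, h) = -2 - 2*h (F(C, h) = -2*h - 2 = -2 - 2*h)
s(G) = 2 - G² - 21*G (s(G) = 2 - ((G² + 19*G) + (G + G)) = 2 - ((G² + 19*G) + 2*G) = 2 - (G² + 21*G) = 2 + (-G² - 21*G) = 2 - G² - 21*G)
M(u) = u*(-3 - 2*u) (M(u) = ((-2 - 2*u) - 1)*u = (-3 - 2*u)*u = u*(-3 - 2*u))
(s(7) + 374)*(136 + M(-7)) = ((2 - 1*7² - 21*7) + 374)*(136 - 1*(-7)*(3 + 2*(-7))) = ((2 - 1*49 - 147) + 374)*(136 - 1*(-7)*(3 - 14)) = ((2 - 49 - 147) + 374)*(136 - 1*(-7)*(-11)) = (-194 + 374)*(136 - 77) = 180*59 = 10620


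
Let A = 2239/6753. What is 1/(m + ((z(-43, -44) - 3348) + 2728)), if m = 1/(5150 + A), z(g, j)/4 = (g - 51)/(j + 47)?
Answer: -104340567/77768482345 ≈ -0.0013417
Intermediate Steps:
z(g, j) = 4*(-51 + g)/(47 + j) (z(g, j) = 4*((g - 51)/(j + 47)) = 4*((-51 + g)/(47 + j)) = 4*(-51 + g)/(47 + j))
A = 2239/6753 (A = 2239*(1/6753) = 2239/6753 ≈ 0.33156)
m = 6753/34780189 (m = 1/(5150 + 2239/6753) = 1/(34780189/6753) = 6753/34780189 ≈ 0.00019416)
1/(m + ((z(-43, -44) - 3348) + 2728)) = 1/(6753/34780189 + ((4*(-51 - 43)/(47 - 44) - 3348) + 2728)) = 1/(6753/34780189 + ((4*(-94)/3 - 3348) + 2728)) = 1/(6753/34780189 + ((4*(⅓)*(-94) - 3348) + 2728)) = 1/(6753/34780189 + ((-376/3 - 3348) + 2728)) = 1/(6753/34780189 + (-10420/3 + 2728)) = 1/(6753/34780189 - 2236/3) = 1/(-77768482345/104340567) = -104340567/77768482345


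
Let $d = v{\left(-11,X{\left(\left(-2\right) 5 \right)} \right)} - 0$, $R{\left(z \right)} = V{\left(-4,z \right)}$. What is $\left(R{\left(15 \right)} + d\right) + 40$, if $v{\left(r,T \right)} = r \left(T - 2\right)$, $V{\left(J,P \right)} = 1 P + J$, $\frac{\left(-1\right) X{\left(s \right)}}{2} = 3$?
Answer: $139$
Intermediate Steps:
$X{\left(s \right)} = -6$ ($X{\left(s \right)} = \left(-2\right) 3 = -6$)
$V{\left(J,P \right)} = J + P$ ($V{\left(J,P \right)} = P + J = J + P$)
$v{\left(r,T \right)} = r \left(-2 + T\right)$
$R{\left(z \right)} = -4 + z$
$d = 88$ ($d = - 11 \left(-2 - 6\right) - 0 = \left(-11\right) \left(-8\right) + 0 = 88 + 0 = 88$)
$\left(R{\left(15 \right)} + d\right) + 40 = \left(\left(-4 + 15\right) + 88\right) + 40 = \left(11 + 88\right) + 40 = 99 + 40 = 139$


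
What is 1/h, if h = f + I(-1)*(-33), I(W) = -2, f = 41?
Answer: 1/107 ≈ 0.0093458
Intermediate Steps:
h = 107 (h = 41 - 2*(-33) = 41 + 66 = 107)
1/h = 1/107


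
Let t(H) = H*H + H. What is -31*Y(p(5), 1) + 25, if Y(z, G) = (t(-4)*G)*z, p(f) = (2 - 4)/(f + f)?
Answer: 497/5 ≈ 99.400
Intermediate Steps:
t(H) = H + H**2 (t(H) = H**2 + H = H + H**2)
p(f) = -1/f (p(f) = -2*1/(2*f) = -1/f)
Y(z, G) = 12*G*z (Y(z, G) = ((-4*(1 - 4))*G)*z = ((-4*(-3))*G)*z = (12*G)*z = 12*G*z)
-31*Y(p(5), 1) + 25 = -372*(-1/5) + 25 = -372*(-1*1/5) + 25 = -372*(-1)/5 + 25 = -31*(-12/5) + 25 = 372/5 + 25 = 497/5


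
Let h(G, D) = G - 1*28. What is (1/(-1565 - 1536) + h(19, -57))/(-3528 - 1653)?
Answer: 27910/16066281 ≈ 0.0017372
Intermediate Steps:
h(G, D) = -28 + G (h(G, D) = G - 28 = -28 + G)
(1/(-1565 - 1536) + h(19, -57))/(-3528 - 1653) = (1/(-1565 - 1536) + (-28 + 19))/(-3528 - 1653) = (1/(-3101) - 9)/(-5181) = (-1/3101 - 9)*(-1/5181) = -27910/3101*(-1/5181) = 27910/16066281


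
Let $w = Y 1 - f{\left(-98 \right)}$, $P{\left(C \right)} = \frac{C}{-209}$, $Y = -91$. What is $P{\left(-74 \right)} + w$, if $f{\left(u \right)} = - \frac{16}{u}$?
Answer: $- \frac{929977}{10241} \approx -90.809$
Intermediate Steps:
$P{\left(C \right)} = - \frac{C}{209}$ ($P{\left(C \right)} = C \left(- \frac{1}{209}\right) = - \frac{C}{209}$)
$w = - \frac{4467}{49}$ ($w = \left(-91\right) 1 - - \frac{16}{-98} = -91 - \left(-16\right) \left(- \frac{1}{98}\right) = -91 - \frac{8}{49} = - \frac{4467}{49} \approx -91.163$)
$P{\left(-74 \right)} + w = \left(- \frac{1}{209}\right) \left(-74\right) - \frac{4467}{49} = \frac{74}{209} - \frac{4467}{49} = - \frac{929977}{10241}$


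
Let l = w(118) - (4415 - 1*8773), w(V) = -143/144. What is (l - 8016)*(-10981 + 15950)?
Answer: -2618141255/144 ≈ -1.8182e+7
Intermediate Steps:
w(V) = -143/144 (w(V) = -143*1/144 = -143/144)
l = 627409/144 (l = -143/144 - (4415 - 1*8773) = -143/144 - (4415 - 8773) = -143/144 - 1*(-4358) = -143/144 + 4358 = 627409/144 ≈ 4357.0)
(l - 8016)*(-10981 + 15950) = (627409/144 - 8016)*(-10981 + 15950) = -526895/144*4969 = -2618141255/144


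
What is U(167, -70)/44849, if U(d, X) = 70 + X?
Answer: 0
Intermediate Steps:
U(167, -70)/44849 = (70 - 70)/44849 = 0*(1/44849) = 0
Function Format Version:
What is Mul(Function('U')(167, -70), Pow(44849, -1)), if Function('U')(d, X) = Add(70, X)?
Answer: 0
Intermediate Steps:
Mul(Function('U')(167, -70), Pow(44849, -1)) = Mul(Add(70, -70), Pow(44849, -1)) = Mul(0, Rational(1, 44849)) = 0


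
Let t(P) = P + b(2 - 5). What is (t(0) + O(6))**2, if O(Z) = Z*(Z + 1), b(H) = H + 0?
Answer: 1521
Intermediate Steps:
b(H) = H
t(P) = -3 + P (t(P) = P + (2 - 5) = P - 3 = -3 + P)
O(Z) = Z*(1 + Z)
(t(0) + O(6))**2 = ((-3 + 0) + 6*(1 + 6))**2 = (-3 + 6*7)**2 = (-3 + 42)**2 = 39**2 = 1521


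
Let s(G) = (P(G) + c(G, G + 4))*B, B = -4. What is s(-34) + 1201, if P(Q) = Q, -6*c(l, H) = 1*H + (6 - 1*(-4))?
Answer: 3971/3 ≈ 1323.7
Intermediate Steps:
c(l, H) = -5/3 - H/6 (c(l, H) = -(1*H + (6 - 1*(-4)))/6 = -(H + (6 + 4))/6 = -(H + 10)/6 = -(10 + H)/6 = -5/3 - H/6)
s(G) = 28/3 - 10*G/3 (s(G) = (G + (-5/3 - (G + 4)/6))*(-4) = (G + (-5/3 - (4 + G)/6))*(-4) = (G + (-5/3 + (-2/3 - G/6)))*(-4) = (G + (-7/3 - G/6))*(-4) = (-7/3 + 5*G/6)*(-4) = 28/3 - 10*G/3)
s(-34) + 1201 = (28/3 - 10/3*(-34)) + 1201 = (28/3 + 340/3) + 1201 = 368/3 + 1201 = 3971/3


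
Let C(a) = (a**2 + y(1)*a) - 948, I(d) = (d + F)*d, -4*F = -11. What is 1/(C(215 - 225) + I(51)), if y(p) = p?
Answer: 4/7533 ≈ 0.00053100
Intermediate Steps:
F = 11/4 (F = -1/4*(-11) = 11/4 ≈ 2.7500)
I(d) = d*(11/4 + d) (I(d) = (d + 11/4)*d = (11/4 + d)*d = d*(11/4 + d))
C(a) = -948 + a + a**2 (C(a) = (a**2 + 1*a) - 948 = (a**2 + a) - 948 = (a + a**2) - 948 = -948 + a + a**2)
1/(C(215 - 225) + I(51)) = 1/((-948 + (215 - 225) + (215 - 225)**2) + (1/4)*51*(11 + 4*51)) = 1/((-948 - 10 + (-10)**2) + (1/4)*51*(11 + 204)) = 1/((-948 - 10 + 100) + (1/4)*51*215) = 1/(-858 + 10965/4) = 1/(7533/4) = 4/7533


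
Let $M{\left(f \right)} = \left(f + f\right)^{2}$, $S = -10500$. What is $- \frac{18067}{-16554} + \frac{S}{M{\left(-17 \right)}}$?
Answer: $- \frac{429583}{53754} \approx -7.9916$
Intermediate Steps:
$M{\left(f \right)} = 4 f^{2}$ ($M{\left(f \right)} = \left(2 f\right)^{2} = 4 f^{2}$)
$- \frac{18067}{-16554} + \frac{S}{M{\left(-17 \right)}} = - \frac{18067}{-16554} - \frac{10500}{4 \left(-17\right)^{2}} = \left(-18067\right) \left(- \frac{1}{16554}\right) - \frac{10500}{4 \cdot 289} = \frac{203}{186} - \frac{10500}{1156} = \frac{203}{186} - \frac{2625}{289} = - \frac{429583}{53754}$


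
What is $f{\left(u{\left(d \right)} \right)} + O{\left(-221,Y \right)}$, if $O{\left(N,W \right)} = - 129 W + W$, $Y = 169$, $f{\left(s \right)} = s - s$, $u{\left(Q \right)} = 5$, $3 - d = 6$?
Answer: $-21632$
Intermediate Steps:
$d = -3$ ($d = 3 - 6 = -3$)
$f{\left(s \right)} = 0$
$O{\left(N,W \right)} = - 128 W$
$f{\left(u{\left(d \right)} \right)} + O{\left(-221,Y \right)} = 0 - 21632 = -21632$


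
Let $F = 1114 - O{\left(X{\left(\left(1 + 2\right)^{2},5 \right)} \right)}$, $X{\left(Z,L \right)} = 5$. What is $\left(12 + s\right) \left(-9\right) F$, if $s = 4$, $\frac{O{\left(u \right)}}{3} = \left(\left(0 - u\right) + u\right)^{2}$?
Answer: $-160416$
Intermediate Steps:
$O{\left(u \right)} = 0$ ($O{\left(u \right)} = 3 \left(\left(0 - u\right) + u\right)^{2} = 3 \left(- u + u\right)^{2} = 3 \cdot 0^{2} = 3 \cdot 0 = 0$)
$F = 1114$ ($F = 1114 - 0 = 1114 + 0 = 1114$)
$\left(12 + s\right) \left(-9\right) F = \left(12 + 4\right) \left(-9\right) 1114 = 16 \left(-9\right) 1114 = \left(-144\right) 1114 = -160416$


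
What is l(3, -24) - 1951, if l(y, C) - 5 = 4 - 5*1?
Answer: -1947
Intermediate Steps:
l(y, C) = 4 (l(y, C) = 5 + (4 - 5*1) = 5 + (4 - 5) = 5 - 1 = 4)
l(3, -24) - 1951 = 4 - 1951 = -1947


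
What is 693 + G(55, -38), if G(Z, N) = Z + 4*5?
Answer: 768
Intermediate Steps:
G(Z, N) = 20 + Z (G(Z, N) = Z + 20 = 20 + Z)
693 + G(55, -38) = 693 + (20 + 55) = 693 + 75 = 768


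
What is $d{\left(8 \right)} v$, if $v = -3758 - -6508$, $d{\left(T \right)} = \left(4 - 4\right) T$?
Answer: $0$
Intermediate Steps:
$d{\left(T \right)} = 0$ ($d{\left(T \right)} = 0 T = 0$)
$v = 2750$ ($v = -3758 + 6508 = 2750$)
$d{\left(8 \right)} v = 0 \cdot 2750 = 0$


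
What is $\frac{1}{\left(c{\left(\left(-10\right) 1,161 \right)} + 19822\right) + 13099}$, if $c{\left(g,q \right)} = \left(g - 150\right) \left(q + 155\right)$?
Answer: $- \frac{1}{17639} \approx -5.6693 \cdot 10^{-5}$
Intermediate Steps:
$c{\left(g,q \right)} = \left(-150 + g\right) \left(155 + q\right)$
$\frac{1}{\left(c{\left(\left(-10\right) 1,161 \right)} + 19822\right) + 13099} = \frac{1}{\left(\left(-23250 - 24150 + 155 \left(\left(-10\right) 1\right) + \left(-10\right) 1 \cdot 161\right) + 19822\right) + 13099} = \frac{1}{\left(\left(-23250 - 24150 + 155 \left(-10\right) - 1610\right) + 19822\right) + 13099} = \frac{1}{\left(\left(-23250 - 24150 - 1550 - 1610\right) + 19822\right) + 13099} = \frac{1}{\left(-50560 + 19822\right) + 13099} = \frac{1}{-30738 + 13099} = \frac{1}{-17639} = - \frac{1}{17639}$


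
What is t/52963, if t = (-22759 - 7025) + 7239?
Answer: -22545/52963 ≈ -0.42567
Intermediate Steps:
t = -22545 (t = -29784 + 7239 = -22545)
t/52963 = -22545/52963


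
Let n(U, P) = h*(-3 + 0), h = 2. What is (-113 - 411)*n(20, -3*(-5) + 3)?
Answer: 3144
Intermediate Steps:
n(U, P) = -6 (n(U, P) = 2*(-3 + 0) = 2*(-3) = -6)
(-113 - 411)*n(20, -3*(-5) + 3) = (-113 - 411)*(-6) = -524*(-6) = 3144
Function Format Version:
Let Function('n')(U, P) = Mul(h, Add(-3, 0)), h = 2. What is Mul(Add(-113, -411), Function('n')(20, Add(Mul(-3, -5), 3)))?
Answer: 3144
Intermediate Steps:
Function('n')(U, P) = -6 (Function('n')(U, P) = Mul(2, Add(-3, 0)) = Mul(2, -3) = -6)
Mul(Add(-113, -411), Function('n')(20, Add(Mul(-3, -5), 3))) = Mul(Add(-113, -411), -6) = Mul(-524, -6) = 3144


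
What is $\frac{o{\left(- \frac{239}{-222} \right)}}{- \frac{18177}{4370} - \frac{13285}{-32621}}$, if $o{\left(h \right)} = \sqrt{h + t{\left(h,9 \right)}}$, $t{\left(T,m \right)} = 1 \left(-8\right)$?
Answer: $- \frac{71276885 i \sqrt{341214}}{59373507837} \approx - 0.70124 i$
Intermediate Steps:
$t{\left(T,m \right)} = -8$
$o{\left(h \right)} = \sqrt{-8 + h}$ ($o{\left(h \right)} = \sqrt{h - 8} = \sqrt{-8 + h}$)
$\frac{o{\left(- \frac{239}{-222} \right)}}{- \frac{18177}{4370} - \frac{13285}{-32621}} = \frac{\sqrt{-8 - \frac{239}{-222}}}{- \frac{18177}{4370} - \frac{13285}{-32621}} = \frac{\sqrt{-8 - - \frac{239}{222}}}{\left(-18177\right) \frac{1}{4370} - - \frac{13285}{32621}} = \frac{\sqrt{-8 + \frac{239}{222}}}{- \frac{18177}{4370} + \frac{13285}{32621}} = \frac{\sqrt{- \frac{1537}{222}}}{- \frac{534896467}{142553770}} = \frac{i \sqrt{341214}}{222} \left(- \frac{142553770}{534896467}\right) = - \frac{71276885 i \sqrt{341214}}{59373507837}$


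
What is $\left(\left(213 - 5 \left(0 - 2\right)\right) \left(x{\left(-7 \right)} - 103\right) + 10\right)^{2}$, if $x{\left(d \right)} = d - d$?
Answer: $527115681$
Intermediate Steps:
$x{\left(d \right)} = 0$
$\left(\left(213 - 5 \left(0 - 2\right)\right) \left(x{\left(-7 \right)} - 103\right) + 10\right)^{2} = \left(\left(213 - 5 \left(0 - 2\right)\right) \left(0 - 103\right) + 10\right)^{2} = \left(\left(213 - -10\right) \left(-103\right) + 10\right)^{2} = \left(\left(213 + 10\right) \left(-103\right) + 10\right)^{2} = \left(223 \left(-103\right) + 10\right)^{2} = \left(-22969 + 10\right)^{2} = \left(-22959\right)^{2} = 527115681$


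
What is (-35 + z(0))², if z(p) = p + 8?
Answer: 729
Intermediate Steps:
z(p) = 8 + p
(-35 + z(0))² = (-35 + (8 + 0))² = (-35 + 8)² = (-27)² = 729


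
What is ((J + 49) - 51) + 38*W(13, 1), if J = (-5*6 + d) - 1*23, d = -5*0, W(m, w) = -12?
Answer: -511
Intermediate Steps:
d = 0
J = -53 (J = (-5*6 + 0) - 1*23 = (-30 + 0) - 23 = -30 - 23 = -53)
((J + 49) - 51) + 38*W(13, 1) = ((-53 + 49) - 51) + 38*(-12) = (-4 - 51) - 456 = -55 - 456 = -511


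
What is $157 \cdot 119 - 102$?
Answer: $18581$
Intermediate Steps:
$157 \cdot 119 - 102 = 18683 - 102 = 18581$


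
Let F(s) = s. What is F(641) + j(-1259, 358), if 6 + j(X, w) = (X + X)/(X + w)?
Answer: 574653/901 ≈ 637.79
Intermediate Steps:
j(X, w) = -6 + 2*X/(X + w) (j(X, w) = -6 + (X + X)/(X + w) = -6 + (2*X)/(X + w) = -6 + 2*X/(X + w))
F(641) + j(-1259, 358) = 641 + 2*(-3*358 - 2*(-1259))/(-1259 + 358) = 641 + 2*(-1074 + 2518)/(-901) = 641 + 2*(-1/901)*1444 = 641 - 2888/901 = 574653/901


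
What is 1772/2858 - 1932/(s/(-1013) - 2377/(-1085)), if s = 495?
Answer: -1516391153552/1336705177 ≈ -1134.4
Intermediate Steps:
1772/2858 - 1932/(s/(-1013) - 2377/(-1085)) = 1772/2858 - 1932/(495/(-1013) - 2377/(-1085)) = 1772*(1/2858) - 1932/(495*(-1/1013) - 2377*(-1/1085)) = 886/1429 - 1932/(-495/1013 + 2377/1085) = 886/1429 - 1932/1870826/1099105 = 886/1429 - 1932*1099105/1870826 = 886/1429 - 1061735430/935413 = -1516391153552/1336705177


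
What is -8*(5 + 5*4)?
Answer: -200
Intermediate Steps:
-8*(5 + 5*4) = -8*(5 + 20) = -8*25 = -200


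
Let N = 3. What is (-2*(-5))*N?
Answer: 30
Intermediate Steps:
(-2*(-5))*N = -2*(-5)*3 = 10*3 = 30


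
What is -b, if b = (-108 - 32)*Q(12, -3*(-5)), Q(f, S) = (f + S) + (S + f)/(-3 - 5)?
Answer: 6615/2 ≈ 3307.5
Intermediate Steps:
Q(f, S) = 7*S/8 + 7*f/8 (Q(f, S) = (S + f) + (S + f)/(-8) = (S + f) + (S + f)*(-⅛) = (S + f) + (-S/8 - f/8) = 7*S/8 + 7*f/8)
b = -6615/2 (b = (-108 - 32)*(7*(-3*(-5))/8 + (7/8)*12) = -140*((7/8)*15 + 21/2) = -140*(105/8 + 21/2) = -140*189/8 = -6615/2 ≈ -3307.5)
-b = -1*(-6615/2) = 6615/2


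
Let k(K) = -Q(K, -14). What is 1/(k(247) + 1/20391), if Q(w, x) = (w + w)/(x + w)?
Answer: -4751103/10072921 ≈ -0.47167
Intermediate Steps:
Q(w, x) = 2*w/(w + x) (Q(w, x) = (2*w)/(w + x) = 2*w/(w + x))
k(K) = -2*K/(-14 + K) (k(K) = -2*K/(K - 14) = -2*K/(-14 + K))
1/(k(247) + 1/20391) = 1/(-2*247/(-14 + 247) + 1/20391) = 1/(-2*247/233 + 1/20391) = 1/(-2*247*1/233 + 1/20391) = 1/(-494/233 + 1/20391) = 1/(-10072921/4751103) = -4751103/10072921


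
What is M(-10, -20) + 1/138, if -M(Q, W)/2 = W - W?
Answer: 1/138 ≈ 0.0072464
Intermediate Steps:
M(Q, W) = 0 (M(Q, W) = -2*(W - W) = -2*0 = 0)
M(-10, -20) + 1/138 = 0 + 1/138 = 1/138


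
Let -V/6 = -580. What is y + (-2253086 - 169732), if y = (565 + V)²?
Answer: 13939207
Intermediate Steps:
V = 3480 (V = -6*(-580) = 3480)
y = 16362025 (y = (565 + 3480)² = 4045² = 16362025)
y + (-2253086 - 169732) = 16362025 + (-2253086 - 169732) = 16362025 - 2422818 = 13939207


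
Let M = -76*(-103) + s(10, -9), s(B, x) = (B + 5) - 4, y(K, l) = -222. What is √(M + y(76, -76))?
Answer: √7617 ≈ 87.275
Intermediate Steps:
s(B, x) = 1 + B (s(B, x) = (5 + B) - 4 = 1 + B)
M = 7839 (M = -76*(-103) + (1 + 10) = 7828 + 11 = 7839)
√(M + y(76, -76)) = √(7839 - 222) = √7617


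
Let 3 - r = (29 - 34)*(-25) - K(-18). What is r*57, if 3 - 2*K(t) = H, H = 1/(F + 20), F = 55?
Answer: -171722/25 ≈ -6868.9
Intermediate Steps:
H = 1/75 (H = 1/(55 + 20) = 1/75 ≈ 0.013333)
K(t) = 112/75 (K(t) = 3/2 - ½*1/75 = 3/2 - 1/150 = 112/75)
r = -9038/75 (r = 3 - ((29 - 34)*(-25) - 1*112/75) = 3 - (-5*(-25) - 112/75) = 3 - (125 - 112/75) = 3 - 1*9263/75 = 3 - 9263/75 = -9038/75 ≈ -120.51)
r*57 = -9038/75*57 = -171722/25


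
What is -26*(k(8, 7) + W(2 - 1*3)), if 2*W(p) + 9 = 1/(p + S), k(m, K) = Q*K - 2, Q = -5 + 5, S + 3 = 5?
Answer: 156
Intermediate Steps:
S = 2 (S = -3 + 5 = 2)
Q = 0
k(m, K) = -2 (k(m, K) = 0*K - 2 = 0 - 2 = -2)
W(p) = -9/2 + 1/(2*(2 + p)) (W(p) = -9/2 + 1/(2*(p + 2)) = -9/2 + 1/(2*(2 + p)))
-26*(k(8, 7) + W(2 - 1*3)) = -26*(-2 + (-17 - 9*(2 - 1*3))/(2*(2 + (2 - 1*3)))) = -26*(-2 + (-17 - 9*(2 - 3))/(2*(2 + (2 - 3)))) = -26*(-2 + (-17 - 9*(-1))/(2*(2 - 1))) = -26*(-2 + (½)*(-17 + 9)/1) = -26*(-2 + (½)*1*(-8)) = -26*(-2 - 4) = -26*(-6) = 156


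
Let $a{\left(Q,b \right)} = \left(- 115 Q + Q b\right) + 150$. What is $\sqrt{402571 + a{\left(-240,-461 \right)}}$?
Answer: $\sqrt{540961} \approx 735.5$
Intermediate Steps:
$a{\left(Q,b \right)} = 150 - 115 Q + Q b$
$\sqrt{402571 + a{\left(-240,-461 \right)}} = \sqrt{402571 - -138390} = \sqrt{402571 + \left(150 + 27600 + 110640\right)} = \sqrt{402571 + 138390} = \sqrt{540961}$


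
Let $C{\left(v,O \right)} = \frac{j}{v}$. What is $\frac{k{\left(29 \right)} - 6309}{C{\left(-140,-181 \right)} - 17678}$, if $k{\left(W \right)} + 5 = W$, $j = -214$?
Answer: $\frac{146650}{412451} \approx 0.35556$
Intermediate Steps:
$k{\left(W \right)} = -5 + W$
$C{\left(v,O \right)} = - \frac{214}{v}$
$\frac{k{\left(29 \right)} - 6309}{C{\left(-140,-181 \right)} - 17678} = \frac{\left(-5 + 29\right) - 6309}{- \frac{214}{-140} - 17678} = \frac{24 - 6309}{\left(-214\right) \left(- \frac{1}{140}\right) - 17678} = - \frac{6285}{\frac{107}{70} - 17678} = - \frac{6285}{- \frac{1237353}{70}} = \left(-6285\right) \left(- \frac{70}{1237353}\right) = \frac{146650}{412451}$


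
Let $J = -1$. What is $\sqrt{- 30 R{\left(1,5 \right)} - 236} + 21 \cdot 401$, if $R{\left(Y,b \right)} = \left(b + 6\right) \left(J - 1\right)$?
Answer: $8421 + 2 \sqrt{106} \approx 8441.6$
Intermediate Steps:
$R{\left(Y,b \right)} = -12 - 2 b$ ($R{\left(Y,b \right)} = \left(b + 6\right) \left(-1 - 1\right) = \left(6 + b\right) \left(-2\right) = -12 - 2 b$)
$\sqrt{- 30 R{\left(1,5 \right)} - 236} + 21 \cdot 401 = \sqrt{- 30 \left(-12 - 10\right) - 236} + 21 \cdot 401 = \sqrt{- 30 \left(-12 - 10\right) - 236} + 8421 = \sqrt{\left(-30\right) \left(-22\right) - 236} + 8421 = \sqrt{660 - 236} + 8421 = \sqrt{424} + 8421 = 2 \sqrt{106} + 8421 = 8421 + 2 \sqrt{106}$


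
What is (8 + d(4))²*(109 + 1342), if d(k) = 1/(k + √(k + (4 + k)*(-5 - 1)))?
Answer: 15961*(96*√11 + 157*I)/(4*(4*√11 + 7*I)) ≈ 94401.0 - 2588.0*I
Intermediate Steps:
d(k) = 1/(k + √(-24 - 5*k)) (d(k) = 1/(k + √(k + (4 + k)*(-6))) = 1/(k + √(k + (-24 - 6*k))) = 1/(k + √(-24 - 5*k)))
(8 + d(4))²*(109 + 1342) = (8 + 1/(4 + √(-24 - 5*4)))²*(109 + 1342) = (8 + 1/(4 + √(-24 - 20)))²*1451 = (8 + 1/(4 + √(-44)))²*1451 = (8 + 1/(4 + 2*I*√11))²*1451 = 1451*(8 + 1/(4 + 2*I*√11))²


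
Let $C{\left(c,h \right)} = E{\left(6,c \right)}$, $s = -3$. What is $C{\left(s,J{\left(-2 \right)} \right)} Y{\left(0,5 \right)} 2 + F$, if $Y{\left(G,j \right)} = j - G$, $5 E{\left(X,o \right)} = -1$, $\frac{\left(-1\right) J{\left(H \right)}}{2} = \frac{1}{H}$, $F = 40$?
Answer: $38$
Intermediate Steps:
$J{\left(H \right)} = - \frac{2}{H}$
$E{\left(X,o \right)} = - \frac{1}{5}$ ($E{\left(X,o \right)} = \frac{1}{5} \left(-1\right) = - \frac{1}{5}$)
$C{\left(c,h \right)} = - \frac{1}{5}$
$C{\left(s,J{\left(-2 \right)} \right)} Y{\left(0,5 \right)} 2 + F = - \frac{\left(5 - 0\right) 2}{5} + 40 = - \frac{\left(5 + 0\right) 2}{5} + 40 = - \frac{5 \cdot 2}{5} + 40 = \left(- \frac{1}{5}\right) 10 + 40 = -2 + 40 = 38$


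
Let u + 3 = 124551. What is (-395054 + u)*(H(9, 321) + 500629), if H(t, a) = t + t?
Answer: -135428017382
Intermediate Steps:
H(t, a) = 2*t
u = 124548 (u = -3 + 124551 = 124548)
(-395054 + u)*(H(9, 321) + 500629) = (-395054 + 124548)*(2*9 + 500629) = -270506*(18 + 500629) = -270506*500647 = -135428017382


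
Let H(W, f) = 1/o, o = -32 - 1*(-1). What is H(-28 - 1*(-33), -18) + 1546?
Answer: 47925/31 ≈ 1546.0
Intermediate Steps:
o = -31 (o = -32 + 1 = -31)
H(W, f) = -1/31 (H(W, f) = 1/(-31) = -1/31)
H(-28 - 1*(-33), -18) + 1546 = -1/31 + 1546 = 47925/31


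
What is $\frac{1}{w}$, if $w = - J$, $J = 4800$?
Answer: $- \frac{1}{4800} \approx -0.00020833$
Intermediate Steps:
$w = -4800$ ($w = \left(-1\right) 4800 = -4800$)
$\frac{1}{w} = \frac{1}{-4800} = - \frac{1}{4800}$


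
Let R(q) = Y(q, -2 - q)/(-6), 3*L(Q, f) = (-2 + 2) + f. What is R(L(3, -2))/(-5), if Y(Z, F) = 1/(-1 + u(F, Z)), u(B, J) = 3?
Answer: 1/60 ≈ 0.016667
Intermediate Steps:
Y(Z, F) = ½ (Y(Z, F) = 1/(-1 + 3) = 1/2 = ½)
L(Q, f) = f/3 (L(Q, f) = ((-2 + 2) + f)/3 = (0 + f)/3 = f/3)
R(q) = -1/12 (R(q) = (½)/(-6) = (½)*(-⅙) = -1/12)
R(L(3, -2))/(-5) = -1/12/(-5) = -1/12*(-⅕) = 1/60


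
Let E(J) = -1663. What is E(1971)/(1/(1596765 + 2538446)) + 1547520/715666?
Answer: -79379547547939/11543 ≈ -6.8769e+9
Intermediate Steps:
E(1971)/(1/(1596765 + 2538446)) + 1547520/715666 = -1663/(1/(1596765 + 2538446)) + 1547520/715666 = -1663/(1/4135211) + 1547520*(1/715666) = -1663/1/4135211 + 24960/11543 = -1663*4135211 + 24960/11543 = -6876855893 + 24960/11543 = -79379547547939/11543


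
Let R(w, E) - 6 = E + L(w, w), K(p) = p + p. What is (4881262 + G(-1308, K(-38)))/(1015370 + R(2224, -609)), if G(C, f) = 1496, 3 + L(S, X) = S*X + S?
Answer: 2441379/2981582 ≈ 0.81882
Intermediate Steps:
L(S, X) = -3 + S + S*X (L(S, X) = -3 + (S*X + S) = -3 + (S + S*X) = -3 + S + S*X)
K(p) = 2*p
R(w, E) = 3 + E + w + w**2 (R(w, E) = 6 + (E + (-3 + w + w*w)) = 6 + (E + (-3 + w + w**2)) = 6 + (-3 + E + w + w**2) = 3 + E + w + w**2)
(4881262 + G(-1308, K(-38)))/(1015370 + R(2224, -609)) = (4881262 + 1496)/(1015370 + (3 - 609 + 2224 + 2224**2)) = 4882758/(1015370 + (3 - 609 + 2224 + 4946176)) = 4882758/(1015370 + 4947794) = 4882758/5963164 = 4882758*(1/5963164) = 2441379/2981582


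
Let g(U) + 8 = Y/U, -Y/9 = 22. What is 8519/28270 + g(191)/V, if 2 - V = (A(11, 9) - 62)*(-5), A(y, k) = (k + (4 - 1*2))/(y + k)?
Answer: 198354599/599352270 ≈ 0.33095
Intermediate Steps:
Y = -198 (Y = -9*22 = -198)
g(U) = -8 - 198/U
A(y, k) = (2 + k)/(k + y) (A(y, k) = (k + (4 - 2))/(k + y) = (k + 2)/(k + y) = (2 + k)/(k + y))
V = -1221/4 (V = 2 - ((2 + 9)/(9 + 11) - 62)*(-5) = 2 - (11/20 - 62)*(-5) = 2 - (-1229)*(-5)/20 = 2 - 1*1229/4 = 2 - 1229/4 = -1221/4 ≈ -305.25)
8519/28270 + g(191)/V = 8519/28270 + (-8 - 198/191)/(-1221/4) = 8519*(1/28270) + (-8 - 198*1/191)*(-4/1221) = 8519/28270 + (-8 - 198/191)*(-4/1221) = 8519/28270 - 1726/191*(-4/1221) = 8519/28270 + 6904/233211 = 198354599/599352270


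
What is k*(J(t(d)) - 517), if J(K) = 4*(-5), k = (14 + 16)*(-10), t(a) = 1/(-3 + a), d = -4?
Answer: 161100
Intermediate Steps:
k = -300 (k = 30*(-10) = -300)
J(K) = -20
k*(J(t(d)) - 517) = -300*(-20 - 517) = -300*(-537) = 161100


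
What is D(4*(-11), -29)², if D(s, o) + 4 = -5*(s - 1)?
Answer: 48841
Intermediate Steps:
D(s, o) = 1 - 5*s (D(s, o) = -4 - 5*(s - 1) = -4 - 5*(-1 + s) = -4 + (5 - 5*s) = 1 - 5*s)
D(4*(-11), -29)² = (1 - 20*(-11))² = (1 - 5*(-44))² = (1 + 220)² = 221² = 48841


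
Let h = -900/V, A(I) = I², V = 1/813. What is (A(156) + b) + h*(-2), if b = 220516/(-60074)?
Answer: 44687015974/30037 ≈ 1.4877e+6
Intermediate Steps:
V = 1/813 ≈ 0.0012300
b = -110258/30037 (b = 220516*(-1/60074) = -110258/30037 ≈ -3.6707)
h = -731700 (h = -900/1/813 = -900*813 = -731700)
(A(156) + b) + h*(-2) = (156² - 110258/30037) - 731700*(-2) = (24336 - 110258/30037) + 1463400 = 730870174/30037 + 1463400 = 44687015974/30037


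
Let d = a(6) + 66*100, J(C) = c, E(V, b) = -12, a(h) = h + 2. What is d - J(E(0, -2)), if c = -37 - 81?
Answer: 6726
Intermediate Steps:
a(h) = 2 + h
c = -118
J(C) = -118
d = 6608 (d = (2 + 6) + 66*100 = 8 + 6600 = 6608)
d - J(E(0, -2)) = 6608 - 1*(-118) = 6608 + 118 = 6726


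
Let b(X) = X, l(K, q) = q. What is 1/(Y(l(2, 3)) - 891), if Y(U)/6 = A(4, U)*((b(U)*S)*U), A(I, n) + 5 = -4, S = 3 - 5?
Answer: 1/81 ≈ 0.012346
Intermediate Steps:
S = -2
A(I, n) = -9 (A(I, n) = -5 - 4 = -9)
Y(U) = 108*U**2 (Y(U) = 6*(-9*U*(-2)*U) = 6*(-9*(-2*U)*U) = 6*(-(-18)*U**2) = 6*(18*U**2) = 108*U**2)
1/(Y(l(2, 3)) - 891) = 1/(108*3**2 - 891) = 1/(108*9 - 891) = 1/(972 - 891) = 1/81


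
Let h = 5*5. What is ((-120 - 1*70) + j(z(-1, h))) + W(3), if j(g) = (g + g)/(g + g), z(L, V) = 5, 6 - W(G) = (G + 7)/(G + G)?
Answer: -554/3 ≈ -184.67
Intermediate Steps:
W(G) = 6 - (7 + G)/(2*G) (W(G) = 6 - (G + 7)/(G + G) = 6 - (7 + G)/(2*G))
h = 25
j(g) = 1 (j(g) = (2*g)/((2*g)) = (2*g)*(1/(2*g)) = 1)
((-120 - 1*70) + j(z(-1, h))) + W(3) = ((-120 - 1*70) + 1) + (1/2)*(-7 + 11*3)/3 = ((-120 - 70) + 1) + (1/2)*(1/3)*(-7 + 33) = (-190 + 1) + (1/2)*(1/3)*26 = -189 + 13/3 = -554/3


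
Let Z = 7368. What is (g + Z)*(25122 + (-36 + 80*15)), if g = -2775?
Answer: 120731598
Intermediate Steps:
(g + Z)*(25122 + (-36 + 80*15)) = (-2775 + 7368)*(25122 + (-36 + 80*15)) = 4593*(25122 + (-36 + 1200)) = 4593*(25122 + 1164) = 4593*26286 = 120731598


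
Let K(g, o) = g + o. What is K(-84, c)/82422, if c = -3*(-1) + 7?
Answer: -37/41211 ≈ -0.00089782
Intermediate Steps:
c = 10 (c = 3 + 7 = 10)
K(-84, c)/82422 = (-84 + 10)/82422 = -74*1/82422 = -37/41211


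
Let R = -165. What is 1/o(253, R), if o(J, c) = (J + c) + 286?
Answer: 1/374 ≈ 0.0026738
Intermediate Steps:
o(J, c) = 286 + J + c
1/o(253, R) = 1/(286 + 253 - 165) = 1/374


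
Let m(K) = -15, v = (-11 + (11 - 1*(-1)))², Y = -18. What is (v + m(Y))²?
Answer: 196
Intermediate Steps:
v = 1 (v = (-11 + (11 + 1))² = (-11 + 12)² = 1² = 1)
(v + m(Y))² = (1 - 15)² = (-14)² = 196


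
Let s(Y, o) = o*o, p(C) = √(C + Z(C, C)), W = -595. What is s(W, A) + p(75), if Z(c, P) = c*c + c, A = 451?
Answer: 203401 + 5*√231 ≈ 2.0348e+5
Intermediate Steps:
Z(c, P) = c + c² (Z(c, P) = c² + c = c + c²)
p(C) = √(C + C*(1 + C))
s(Y, o) = o²
s(W, A) + p(75) = 451² + √(75*(2 + 75)) = 203401 + √(75*77) = 203401 + √5775 = 203401 + 5*√231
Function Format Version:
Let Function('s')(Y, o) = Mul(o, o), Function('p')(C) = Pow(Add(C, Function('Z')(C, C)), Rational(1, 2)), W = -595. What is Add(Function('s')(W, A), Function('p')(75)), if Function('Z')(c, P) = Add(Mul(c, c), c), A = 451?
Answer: Add(203401, Mul(5, Pow(231, Rational(1, 2)))) ≈ 2.0348e+5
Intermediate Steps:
Function('Z')(c, P) = Add(c, Pow(c, 2)) (Function('Z')(c, P) = Add(Pow(c, 2), c) = Add(c, Pow(c, 2)))
Function('p')(C) = Pow(Add(C, Mul(C, Add(1, C))), Rational(1, 2))
Function('s')(Y, o) = Pow(o, 2)
Add(Function('s')(W, A), Function('p')(75)) = Add(Pow(451, 2), Pow(Mul(75, Add(2, 75)), Rational(1, 2))) = Add(203401, Pow(Mul(75, 77), Rational(1, 2))) = Add(203401, Pow(5775, Rational(1, 2))) = Add(203401, Mul(5, Pow(231, Rational(1, 2))))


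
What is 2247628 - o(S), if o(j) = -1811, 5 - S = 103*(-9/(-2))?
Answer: 2249439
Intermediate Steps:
S = -917/2 (S = 5 - 103*(-9/(-2)) = 5 - 103*(-9*(-1/2)) = 5 - 103*9/2 = 5 - 1*927/2 = 5 - 927/2 = -917/2 ≈ -458.50)
2247628 - o(S) = 2247628 - 1*(-1811) = 2247628 + 1811 = 2249439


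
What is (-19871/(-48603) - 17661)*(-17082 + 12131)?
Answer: 4249729032112/48603 ≈ 8.7438e+7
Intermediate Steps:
(-19871/(-48603) - 17661)*(-17082 + 12131) = (-19871*(-1/48603) - 17661)*(-4951) = (19871/48603 - 17661)*(-4951) = -858357712/48603*(-4951) = 4249729032112/48603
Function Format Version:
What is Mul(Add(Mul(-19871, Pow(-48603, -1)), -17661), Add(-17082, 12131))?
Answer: Rational(4249729032112, 48603) ≈ 8.7438e+7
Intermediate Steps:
Mul(Add(Mul(-19871, Pow(-48603, -1)), -17661), Add(-17082, 12131)) = Mul(Add(Mul(-19871, Rational(-1, 48603)), -17661), -4951) = Mul(Add(Rational(19871, 48603), -17661), -4951) = Mul(Rational(-858357712, 48603), -4951) = Rational(4249729032112, 48603)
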